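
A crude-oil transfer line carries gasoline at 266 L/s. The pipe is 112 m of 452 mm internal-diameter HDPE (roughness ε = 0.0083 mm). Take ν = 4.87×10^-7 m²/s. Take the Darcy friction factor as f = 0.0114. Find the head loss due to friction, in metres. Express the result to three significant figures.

h_f ≈ 0.396 m

V = 4Q/(πD²) = 4·0.266/(π·0.452²) = 1.658 m/s
h_f = f(L/D)V²/(2g) = 0.01140·(112/0.452)·1.658²/(2·9.81) = 0.3957 m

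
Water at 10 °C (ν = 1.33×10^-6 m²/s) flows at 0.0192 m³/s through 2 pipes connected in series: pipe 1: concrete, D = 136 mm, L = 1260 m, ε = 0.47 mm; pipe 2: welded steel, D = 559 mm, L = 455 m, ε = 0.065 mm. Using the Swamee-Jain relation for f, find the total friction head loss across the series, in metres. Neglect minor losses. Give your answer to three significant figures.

H ≈ 23.4 m

Pipe 1: V = 1.322 m/s, Re = 1.35×10^5, ε/D = 0.00346, f = 0.02835, h_1 = f(L/D)V²/2g = 23.38 m
Pipe 2: V = 0.07823 m/s, Re = 3.29×10^4, ε/D = 1.16×10^-4, f = 0.02324, h_2 = f(L/D)V²/2g = 0.005902 m
Series → Q common, losses add: H = Σh = 23.39 m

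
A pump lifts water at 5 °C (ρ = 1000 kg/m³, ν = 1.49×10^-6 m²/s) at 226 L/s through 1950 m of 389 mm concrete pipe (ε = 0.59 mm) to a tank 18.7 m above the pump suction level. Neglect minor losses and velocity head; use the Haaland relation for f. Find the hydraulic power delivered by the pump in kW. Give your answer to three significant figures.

V = 4Q/(πD²) = 1.902 m/s; Re = 4.96×10^5; ε/D = 0.00152; f = 0.02223
h_f = f(L/D)V²/2g = 20.53 m
Total head H = z + h_f = 18.7 + 20.53 = 39.23 m
P_hyd = ρgQH = 1000·9.81·0.226·39.23 = 86.98 kW

P_hyd ≈ 87.0 kW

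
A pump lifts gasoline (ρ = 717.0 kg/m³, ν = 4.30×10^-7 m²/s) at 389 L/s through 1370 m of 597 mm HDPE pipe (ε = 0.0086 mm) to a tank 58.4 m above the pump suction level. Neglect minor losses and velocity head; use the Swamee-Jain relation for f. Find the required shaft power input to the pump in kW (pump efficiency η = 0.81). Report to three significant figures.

P_shaft ≈ 206 kW

V = 4Q/(πD²) = 1.390 m/s; Re = 1.93×10^6; ε/D = 1.44×10^-5; f = 0.01094
h_f = f(L/D)V²/2g = 2.470 m
Total head H = z + h_f = 58.4 + 2.470 = 60.87 m
P_hyd = ρgQH = 717.0·9.81·0.389·60.87 = 166.5 kW
P_shaft = P_hyd/η = 166.5/0.81 = 205.6 kW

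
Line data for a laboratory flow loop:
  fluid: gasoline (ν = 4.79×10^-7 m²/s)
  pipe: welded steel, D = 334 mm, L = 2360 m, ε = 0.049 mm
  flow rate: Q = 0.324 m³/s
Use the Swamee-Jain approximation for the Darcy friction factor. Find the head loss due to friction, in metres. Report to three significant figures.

h_f ≈ 66.4 m

V = 4Q/(πD²) = 4·0.324/(π·0.334²) = 3.698 m/s
Re = VD/ν = 3.698·0.334/4.79×10^-7 = 2.58×10^6 → turbulent
ε/D = 0.049/334 = 1.47×10^-4
Swamee-Jain: f = 0.01348
h_f = f(L/D)V²/(2g) = 0.01348·(2360/0.334)·3.698²/(2·9.81) = 66.39 m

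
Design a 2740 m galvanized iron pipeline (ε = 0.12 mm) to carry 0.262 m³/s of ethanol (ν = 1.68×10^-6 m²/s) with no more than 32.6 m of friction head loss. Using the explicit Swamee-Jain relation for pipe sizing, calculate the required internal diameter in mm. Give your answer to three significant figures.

Swamee-Jain (Type III): D = 0.66·[ε^1.25·(LQ²/(gh_f))^4.75 + ν·Q^9.4·(L/(gh_f))^5.2]^0.04
LQ²/(gh_f) = 0.5881; L/(gh_f) = 8.568
Term 1 = ε^1.25·(…)^4.75 = 1.01×10^-6; Term 2 = ν·Q^9.4·(…)^5.2 = 4.06×10^-7
D = 0.66·(1.01×10^-6 + 4.06×10^-7)^0.04 = 0.3851 m = 385 mm
Check: V = 2.25 m/s, Re = 5.16×10^5, f = 0.01643, h_f = 30.1 m ≈ 32.6 m ✓

D ≈ 385 mm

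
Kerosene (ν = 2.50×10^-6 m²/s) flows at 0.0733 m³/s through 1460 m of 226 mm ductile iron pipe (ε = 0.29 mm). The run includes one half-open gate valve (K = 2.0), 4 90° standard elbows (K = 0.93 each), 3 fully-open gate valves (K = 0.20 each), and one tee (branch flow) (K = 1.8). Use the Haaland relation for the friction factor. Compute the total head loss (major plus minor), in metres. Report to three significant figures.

H_L ≈ 25.8 m

V = 4Q/(πD²) = 1.827 m/s; V²/2g = 0.1702 m
Re = 1.65×10^5, ε/D = 0.00128 → f = 0.02218 (Haaland)
Major: h_f = f(L/D)·V²/2g = 0.02218·6460·0.1702 = 24.39 m
Minor: ΣK = 8.12; h_m = ΣK·V²/2g = 1.382 m
Total H_L = 24.39 + 1.382 = 25.77 m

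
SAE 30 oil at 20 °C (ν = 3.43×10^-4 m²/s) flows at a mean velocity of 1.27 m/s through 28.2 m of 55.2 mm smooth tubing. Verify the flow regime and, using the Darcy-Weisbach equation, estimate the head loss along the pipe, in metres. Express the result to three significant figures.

h_f ≈ 13.2 m

Re = VD/ν = 1.27·0.05520/3.43×10^-4 = 204 → laminar (Re < 2300)
f = 64/Re = 0.3131
h_f = f(L/D)V²/(2g) = 0.3131·(28.2/0.05520)·1.27²/(2·9.81) = 13.15 m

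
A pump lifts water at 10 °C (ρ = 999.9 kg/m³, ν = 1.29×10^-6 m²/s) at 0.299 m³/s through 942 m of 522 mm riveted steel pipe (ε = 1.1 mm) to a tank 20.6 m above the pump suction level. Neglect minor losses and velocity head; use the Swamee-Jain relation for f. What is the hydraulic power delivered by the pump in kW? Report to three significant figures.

P_hyd ≈ 73.1 kW

V = 4Q/(πD²) = 1.397 m/s; Re = 5.65×10^5; ε/D = 0.00211; f = 0.02417
h_f = f(L/D)V²/2g = 4.339 m
Total head H = z + h_f = 20.6 + 4.339 = 24.94 m
P_hyd = ρgQH = 999.9·9.81·0.299·24.94 = 73.14 kW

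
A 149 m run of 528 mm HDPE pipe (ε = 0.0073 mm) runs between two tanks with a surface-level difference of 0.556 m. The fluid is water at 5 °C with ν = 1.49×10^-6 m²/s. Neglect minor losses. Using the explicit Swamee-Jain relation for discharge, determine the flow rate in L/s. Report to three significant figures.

Q ≈ 379 L/s

Swamee-Jain (Type II): Q = -0.965·√(gD⁵h_f/L)·ln[ε/(3.7D) + √(3.17ν²L/(gD³h_f))]
√(gD⁵h_f/L) = √(9.81·0.528⁵·0.556/149) = 0.03876
ε/(3.7D) = 3.74×10^-6; √(3.17ν²L/(gD³h_f)) = 3.61×10^-5
Q = -0.965·0.03876·ln(3.988×10^-5) = 0.3789 m³/s
Check: V = 1.73 m/s, Re = 6.13×10^5, f = 0.01288, h_f = 0.554 m ≈ 0.556 m ✓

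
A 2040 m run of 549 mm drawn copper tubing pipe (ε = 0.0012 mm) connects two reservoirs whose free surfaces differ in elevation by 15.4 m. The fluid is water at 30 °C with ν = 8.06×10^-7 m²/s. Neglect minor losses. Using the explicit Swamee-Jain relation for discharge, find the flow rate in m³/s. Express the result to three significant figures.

Q ≈ 0.657 m³/s

Swamee-Jain (Type II): Q = -0.965·√(gD⁵h_f/L)·ln[ε/(3.7D) + √(3.17ν²L/(gD³h_f))]
√(gD⁵h_f/L) = √(9.81·0.549⁵·15.4/2040) = 0.06077
ε/(3.7D) = 5.91×10^-7; √(3.17ν²L/(gD³h_f)) = 1.30×10^-5
Q = -0.965·0.06077·ln(1.355×10^-5) = 0.6574 m³/s
Check: V = 2.78 m/s, Re = 1.89×10^6, f = 0.01054, h_f = 15.4 m ≈ 15.4 m ✓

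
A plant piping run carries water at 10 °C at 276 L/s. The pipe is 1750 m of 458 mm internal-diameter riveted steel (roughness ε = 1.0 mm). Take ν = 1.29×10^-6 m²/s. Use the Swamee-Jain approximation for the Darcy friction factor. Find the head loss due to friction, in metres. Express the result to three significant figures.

h_f ≈ 13.3 m

V = 4Q/(πD²) = 4·0.276/(π·0.458²) = 1.675 m/s
Re = VD/ν = 1.675·0.458/1.29×10^-6 = 5.95×10^5 → turbulent
ε/D = 1.0/458 = 0.00218
Swamee-Jain: f = 0.02437
h_f = f(L/D)V²/(2g) = 0.02437·(1750/0.458)·1.675²/(2·9.81) = 13.32 m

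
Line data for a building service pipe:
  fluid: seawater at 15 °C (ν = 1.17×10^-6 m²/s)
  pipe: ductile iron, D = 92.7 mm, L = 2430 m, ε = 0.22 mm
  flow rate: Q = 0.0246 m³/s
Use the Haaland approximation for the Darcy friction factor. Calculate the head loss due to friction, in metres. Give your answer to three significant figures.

V = 4Q/(πD²) = 4·0.0246/(π·0.0927²) = 3.645 m/s
Re = VD/ν = 3.645·0.0927/1.17×10^-6 = 2.89×10^5 → turbulent
ε/D = 0.22/92.7 = 0.00237
Haaland: f = 0.02506
h_f = f(L/D)V²/(2g) = 0.02506·(2430/0.0927)·3.645²/(2·9.81) = 444.9 m

h_f ≈ 445 m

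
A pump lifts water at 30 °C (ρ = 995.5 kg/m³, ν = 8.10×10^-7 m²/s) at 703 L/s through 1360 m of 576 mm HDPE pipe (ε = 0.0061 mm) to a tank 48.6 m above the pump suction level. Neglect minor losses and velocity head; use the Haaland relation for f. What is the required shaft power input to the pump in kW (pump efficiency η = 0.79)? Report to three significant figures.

P_shaft ≈ 504 kW

V = 4Q/(πD²) = 2.698 m/s; Re = 1.92×10^6; ε/D = 1.06×10^-5; f = 0.01072
h_f = f(L/D)V²/2g = 9.387 m
Total head H = z + h_f = 48.6 + 9.387 = 57.99 m
P_hyd = ρgQH = 995.5·9.81·0.703·57.99 = 398.1 kW
P_shaft = P_hyd/η = 398.1/0.79 = 503.9 kW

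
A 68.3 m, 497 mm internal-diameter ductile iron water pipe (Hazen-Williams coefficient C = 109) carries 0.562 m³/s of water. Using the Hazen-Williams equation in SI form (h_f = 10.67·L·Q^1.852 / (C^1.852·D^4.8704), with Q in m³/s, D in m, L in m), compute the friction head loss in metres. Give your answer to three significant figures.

h_f ≈ 1.27 m

h_f = 10.67·68.3·0.562^1.852 / (109^1.852·0.497^4.8704) = 1.272 m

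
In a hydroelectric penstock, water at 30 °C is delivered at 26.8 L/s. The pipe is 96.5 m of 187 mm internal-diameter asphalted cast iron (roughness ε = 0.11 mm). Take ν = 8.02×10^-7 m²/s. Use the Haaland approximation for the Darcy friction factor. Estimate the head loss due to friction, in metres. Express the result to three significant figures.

V = 4Q/(πD²) = 4·0.0268/(π·0.187²) = 0.9758 m/s
Re = VD/ν = 0.9758·0.187/8.02×10^-7 = 2.28×10^5 → turbulent
ε/D = 0.11/187 = 5.88×10^-4
Haaland: f = 0.01890
h_f = f(L/D)V²/(2g) = 0.01890·(96.5/0.187)·0.9758²/(2·9.81) = 0.4734 m

h_f ≈ 0.473 m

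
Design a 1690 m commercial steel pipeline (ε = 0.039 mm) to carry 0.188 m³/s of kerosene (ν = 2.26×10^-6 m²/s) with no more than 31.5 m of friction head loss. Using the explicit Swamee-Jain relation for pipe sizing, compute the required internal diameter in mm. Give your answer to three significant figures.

Swamee-Jain (Type III): D = 0.66·[ε^1.25·(LQ²/(gh_f))^4.75 + ν·Q^9.4·(L/(gh_f))^5.2]^0.04
LQ²/(gh_f) = 0.1933; L/(gh_f) = 5.469
Term 1 = ε^1.25·(…)^4.75 = 1.25×10^-9; Term 2 = ν·Q^9.4·(…)^5.2 = 2.34×10^-9
D = 0.66·(1.25×10^-9 + 2.34×10^-9)^0.04 = 0.3032 m = 303 mm
Check: V = 2.60 m/s, Re = 3.49×10^5, f = 0.01540, h_f = 29.7 m ≈ 31.5 m ✓

D ≈ 303 mm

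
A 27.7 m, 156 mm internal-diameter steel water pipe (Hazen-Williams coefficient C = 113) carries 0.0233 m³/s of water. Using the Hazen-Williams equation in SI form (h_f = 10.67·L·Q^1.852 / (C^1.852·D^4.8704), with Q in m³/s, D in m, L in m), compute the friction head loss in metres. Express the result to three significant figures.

h_f ≈ 0.375 m

h_f = 10.67·27.7·0.0233^1.852 / (113^1.852·0.156^4.8704) = 0.3754 m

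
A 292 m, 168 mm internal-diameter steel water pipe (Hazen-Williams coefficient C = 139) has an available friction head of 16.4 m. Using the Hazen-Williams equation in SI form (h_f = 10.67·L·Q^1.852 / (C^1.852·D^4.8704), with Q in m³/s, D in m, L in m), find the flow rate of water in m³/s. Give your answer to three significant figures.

Q ≈ 0.0750 m³/s

Rearranging: Q = [h_f·C^1.852·D^4.8704 / (10.67·L)]^(1/1.852)
Q = [16.4·139^1.852·0.168^4.8704 / (10.67·292)]^0.540 = 0.07505 m³/s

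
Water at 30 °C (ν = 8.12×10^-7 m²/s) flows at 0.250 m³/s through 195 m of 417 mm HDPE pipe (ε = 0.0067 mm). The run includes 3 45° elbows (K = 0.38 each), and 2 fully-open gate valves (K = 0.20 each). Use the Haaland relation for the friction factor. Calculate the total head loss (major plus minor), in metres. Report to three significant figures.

H_L ≈ 1.22 m

V = 4Q/(πD²) = 1.831 m/s; V²/2g = 0.1708 m
Re = 9.40×10^5, ε/D = 1.61×10^-5 → f = 0.01199 (Haaland)
Major: h_f = f(L/D)·V²/2g = 0.01199·467.6·0.1708 = 0.9579 m
Minor: ΣK = 1.54; h_m = ΣK·V²/2g = 0.2630 m
Total H_L = 0.9579 + 0.2630 = 1.221 m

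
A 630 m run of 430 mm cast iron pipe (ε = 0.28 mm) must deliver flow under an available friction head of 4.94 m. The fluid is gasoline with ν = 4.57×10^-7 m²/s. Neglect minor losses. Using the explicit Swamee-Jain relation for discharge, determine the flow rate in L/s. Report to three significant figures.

Swamee-Jain (Type II): Q = -0.965·√(gD⁵h_f/L)·ln[ε/(3.7D) + √(3.17ν²L/(gD³h_f))]
√(gD⁵h_f/L) = √(9.81·0.430⁵·4.94/630) = 0.03363
ε/(3.7D) = 1.76×10^-4; √(3.17ν²L/(gD³h_f)) = 1.04×10^-5
Q = -0.965·0.03363·ln(1.864×10^-4) = 0.2787 m³/s
Check: V = 1.92 m/s, Re = 1.81×10^6, f = 0.01804, h_f = 4.96 m ≈ 4.94 m ✓

Q ≈ 279 L/s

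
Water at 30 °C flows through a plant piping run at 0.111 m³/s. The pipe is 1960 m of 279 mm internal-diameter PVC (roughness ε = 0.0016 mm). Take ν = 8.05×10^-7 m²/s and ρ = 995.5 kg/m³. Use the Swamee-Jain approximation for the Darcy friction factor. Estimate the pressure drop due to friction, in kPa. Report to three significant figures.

V = 4Q/(πD²) = 4·0.111/(π·0.279²) = 1.816 m/s
Re = VD/ν = 1.816·0.279/8.05×10^-7 = 6.29×10^5 → turbulent
ε/D = 0.0016/279 = 5.73×10^-6
Swamee-Jain: f = 0.01268
h_f = f(L/D)V²/(2g) = 0.01268·(1960/0.279)·1.816²/(2·9.81) = 14.96 m
Δp = ρg·h_f = 995.5·9.81·14.96 = 146.1 kPa

Δp ≈ 146 kPa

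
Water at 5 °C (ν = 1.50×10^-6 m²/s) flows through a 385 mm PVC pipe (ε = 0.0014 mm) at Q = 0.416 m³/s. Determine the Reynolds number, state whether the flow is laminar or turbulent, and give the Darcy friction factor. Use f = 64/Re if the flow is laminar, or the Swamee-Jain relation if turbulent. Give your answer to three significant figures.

Re ≈ 9.17×10^5; turbulent; f ≈ 0.0119

V = 4Q/(πD²) = 3.573 m/s
Re = VD/ν = 3.573·0.385/1.50×10^-6 = 9.17×10^5
Re > 4000 → turbulent; ε/D = 3.64×10^-6
Swamee-Jain: f = 0.01186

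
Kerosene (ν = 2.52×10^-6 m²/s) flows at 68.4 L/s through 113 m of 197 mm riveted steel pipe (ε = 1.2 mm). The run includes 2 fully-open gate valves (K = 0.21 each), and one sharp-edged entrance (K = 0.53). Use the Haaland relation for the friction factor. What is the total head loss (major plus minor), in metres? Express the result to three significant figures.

V = 4Q/(πD²) = 2.244 m/s; V²/2g = 0.2567 m
Re = 1.75×10^5, ε/D = 0.00609 → f = 0.03277 (Haaland)
Major: h_f = f(L/D)·V²/2g = 0.03277·573.6·0.2567 = 4.824 m
Minor: ΣK = 0.950; h_m = ΣK·V²/2g = 0.2438 m
Total H_L = 4.824 + 0.2438 = 5.068 m

H_L ≈ 5.07 m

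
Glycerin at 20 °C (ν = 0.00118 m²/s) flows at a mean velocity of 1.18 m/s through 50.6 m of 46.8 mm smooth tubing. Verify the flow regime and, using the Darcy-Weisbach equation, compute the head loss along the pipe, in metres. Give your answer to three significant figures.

Re = VD/ν = 1.18·0.04680/0.00118 = 46.8 → laminar (Re < 2300)
f = 64/Re = 1.368
h_f = f(L/D)V²/(2g) = 1.368·(50.6/0.04680)·1.18²/(2·9.81) = 104.9 m

h_f ≈ 105 m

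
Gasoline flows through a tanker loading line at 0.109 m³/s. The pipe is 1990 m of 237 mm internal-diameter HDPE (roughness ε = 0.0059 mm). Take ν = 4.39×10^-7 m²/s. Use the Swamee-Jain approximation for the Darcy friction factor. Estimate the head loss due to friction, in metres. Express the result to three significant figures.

h_f ≈ 30.7 m

V = 4Q/(πD²) = 4·0.109/(π·0.237²) = 2.471 m/s
Re = VD/ν = 2.471·0.237/4.39×10^-7 = 1.33×10^6 → turbulent
ε/D = 0.0059/237 = 2.49×10^-5
Swamee-Jain: f = 0.01175
h_f = f(L/D)V²/(2g) = 0.01175·(1990/0.237)·2.471²/(2·9.81) = 30.69 m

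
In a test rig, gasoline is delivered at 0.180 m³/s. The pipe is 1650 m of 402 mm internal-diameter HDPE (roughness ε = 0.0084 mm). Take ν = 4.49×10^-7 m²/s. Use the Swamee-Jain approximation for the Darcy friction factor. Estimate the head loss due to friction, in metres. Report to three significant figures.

h_f ≈ 4.93 m

V = 4Q/(πD²) = 4·0.180/(π·0.402²) = 1.418 m/s
Re = VD/ν = 1.418·0.402/4.49×10^-7 = 1.27×10^6 → turbulent
ε/D = 0.0084/402 = 2.09×10^-5
Swamee-Jain: f = 0.01172
h_f = f(L/D)V²/(2g) = 0.01172·(1650/0.402)·1.418²/(2·9.81) = 4.932 m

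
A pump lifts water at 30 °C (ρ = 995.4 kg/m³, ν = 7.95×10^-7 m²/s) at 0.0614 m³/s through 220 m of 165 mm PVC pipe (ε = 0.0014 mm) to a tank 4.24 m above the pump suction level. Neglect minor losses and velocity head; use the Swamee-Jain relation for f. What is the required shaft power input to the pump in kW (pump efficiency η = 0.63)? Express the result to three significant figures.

V = 4Q/(πD²) = 2.872 m/s; Re = 5.96×10^5; ε/D = 8.48×10^-6; f = 0.01284
h_f = f(L/D)V²/2g = 7.196 m
Total head H = z + h_f = 4.24 + 7.196 = 11.44 m
P_hyd = ρgQH = 995.4·9.81·0.0614·11.44 = 6.856 kW
P_shaft = P_hyd/η = 6.856/0.63 = 10.88 kW

P_shaft ≈ 10.9 kW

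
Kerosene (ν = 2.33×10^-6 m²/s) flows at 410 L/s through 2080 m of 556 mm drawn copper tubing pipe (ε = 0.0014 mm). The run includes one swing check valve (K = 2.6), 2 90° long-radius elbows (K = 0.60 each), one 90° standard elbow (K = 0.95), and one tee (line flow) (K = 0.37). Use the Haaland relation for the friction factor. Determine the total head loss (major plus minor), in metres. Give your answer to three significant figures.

V = 4Q/(πD²) = 1.689 m/s; V²/2g = 0.1453 m
Re = 4.03×10^5, ε/D = 2.52×10^-6 → f = 0.01361 (Haaland)
Major: h_f = f(L/D)·V²/2g = 0.01361·3741·0.1453 = 7.398 m
Minor: ΣK = 5.12; h_m = ΣK·V²/2g = 0.7441 m
Total H_L = 7.398 + 0.7441 = 8.142 m

H_L ≈ 8.14 m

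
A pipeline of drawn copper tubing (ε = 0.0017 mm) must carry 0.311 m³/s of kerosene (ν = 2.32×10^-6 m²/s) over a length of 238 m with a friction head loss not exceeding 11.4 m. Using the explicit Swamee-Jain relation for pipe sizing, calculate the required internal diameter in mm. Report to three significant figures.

Swamee-Jain (Type III): D = 0.66·[ε^1.25·(LQ²/(gh_f))^4.75 + ν·Q^9.4·(L/(gh_f))^5.2]^0.04
LQ²/(gh_f) = 0.2058; L/(gh_f) = 2.128
Term 1 = ε^1.25·(…)^4.75 = 3.37×10^-11; Term 2 = ν·Q^9.4·(…)^5.2 = 2.01×10^-9
D = 0.66·(3.37×10^-11 + 2.01×10^-9)^0.04 = 0.2965 m = 296 mm
Check: V = 4.51 m/s, Re = 5.76×10^5, f = 0.01287, h_f = 10.7 m ≈ 11.4 m ✓

D ≈ 296 mm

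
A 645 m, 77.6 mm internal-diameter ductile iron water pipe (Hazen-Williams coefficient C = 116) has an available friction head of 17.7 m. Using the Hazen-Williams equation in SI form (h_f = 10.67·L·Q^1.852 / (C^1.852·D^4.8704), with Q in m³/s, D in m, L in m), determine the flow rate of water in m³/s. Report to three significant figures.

Rearranging: Q = [h_f·C^1.852·D^4.8704 / (10.67·L)]^(1/1.852)
Q = [17.7·116^1.852·0.0776^4.8704 / (10.67·645)]^0.540 = 0.005580 m³/s

Q ≈ 0.00558 m³/s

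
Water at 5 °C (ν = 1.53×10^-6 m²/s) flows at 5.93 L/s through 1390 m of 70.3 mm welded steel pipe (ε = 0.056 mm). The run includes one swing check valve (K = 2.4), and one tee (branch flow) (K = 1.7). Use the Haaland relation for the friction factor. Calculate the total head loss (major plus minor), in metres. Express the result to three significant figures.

V = 4Q/(πD²) = 1.528 m/s; V²/2g = 0.1190 m
Re = 7.02×10^4, ε/D = 7.97×10^-4 → f = 0.02210 (Haaland)
Major: h_f = f(L/D)·V²/2g = 0.02210·19772·0.1190 = 51.99 m
Minor: ΣK = 4.10; h_m = ΣK·V²/2g = 0.4877 m
Total H_L = 51.99 + 0.4877 = 52.48 m

H_L ≈ 52.5 m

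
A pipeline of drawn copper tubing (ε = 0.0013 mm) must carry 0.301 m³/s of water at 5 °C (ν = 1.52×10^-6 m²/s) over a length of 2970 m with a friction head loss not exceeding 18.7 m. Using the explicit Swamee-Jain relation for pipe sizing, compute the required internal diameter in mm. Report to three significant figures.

Swamee-Jain (Type III): D = 0.66·[ε^1.25·(LQ²/(gh_f))^4.75 + ν·Q^9.4·(L/(gh_f))^5.2]^0.04
LQ²/(gh_f) = 1.467; L/(gh_f) = 16.19
Term 1 = ε^1.25·(…)^4.75 = 2.71×10^-7; Term 2 = ν·Q^9.4·(…)^5.2 = 3.70×10^-5
D = 0.66·(2.71×10^-7 + 3.70×10^-5)^0.04 = 0.4389 m = 439 mm
Check: V = 1.99 m/s, Re = 5.74×10^5, f = 0.01282, h_f = 17.5 m ≈ 18.7 m ✓

D ≈ 439 mm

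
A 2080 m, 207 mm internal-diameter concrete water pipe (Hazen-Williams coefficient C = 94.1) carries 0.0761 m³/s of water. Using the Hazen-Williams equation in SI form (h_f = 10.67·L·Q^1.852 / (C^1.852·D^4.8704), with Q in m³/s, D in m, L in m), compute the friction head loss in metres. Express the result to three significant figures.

h_f = 10.67·2080·0.0761^1.852 / (94.1^1.852·0.207^4.8704) = 89.32 m

h_f ≈ 89.3 m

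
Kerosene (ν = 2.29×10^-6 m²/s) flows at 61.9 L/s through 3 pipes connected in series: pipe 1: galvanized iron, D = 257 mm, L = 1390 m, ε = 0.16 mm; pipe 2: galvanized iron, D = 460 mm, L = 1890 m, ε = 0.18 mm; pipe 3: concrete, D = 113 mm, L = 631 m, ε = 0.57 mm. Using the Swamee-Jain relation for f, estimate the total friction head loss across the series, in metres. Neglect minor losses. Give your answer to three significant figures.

H ≈ 344 m

Pipe 1: V = 1.193 m/s, Re = 1.34×10^5, ε/D = 6.23×10^-4, f = 0.02027, h_1 = f(L/D)V²/2g = 7.957 m
Pipe 2: V = 0.3725 m/s, Re = 7.48×10^4, ε/D = 3.91×10^-4, f = 0.02080, h_2 = f(L/D)V²/2g = 0.6043 m
Pipe 3: V = 6.172 m/s, Re = 3.05×10^5, ε/D = 0.00504, f = 0.03089, h_3 = f(L/D)V²/2g = 335.0 m
Series → Q common, losses add: H = Σh = 343.5 m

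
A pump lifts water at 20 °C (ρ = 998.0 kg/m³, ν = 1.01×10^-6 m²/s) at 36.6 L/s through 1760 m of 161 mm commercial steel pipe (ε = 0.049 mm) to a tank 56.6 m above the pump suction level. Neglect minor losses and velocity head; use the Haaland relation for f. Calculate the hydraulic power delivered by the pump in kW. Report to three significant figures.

V = 4Q/(πD²) = 1.798 m/s; Re = 2.87×10^5; ε/D = 3.04×10^-4; f = 0.01690
h_f = f(L/D)V²/2g = 30.44 m
Total head H = z + h_f = 56.6 + 30.44 = 87.04 m
P_hyd = ρgQH = 998.0·9.81·0.0366·87.04 = 31.19 kW

P_hyd ≈ 31.2 kW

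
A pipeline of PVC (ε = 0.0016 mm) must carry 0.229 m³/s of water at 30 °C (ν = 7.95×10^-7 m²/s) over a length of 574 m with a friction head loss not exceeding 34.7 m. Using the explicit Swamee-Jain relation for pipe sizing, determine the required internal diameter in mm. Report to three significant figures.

D ≈ 241 mm

Swamee-Jain (Type III): D = 0.66·[ε^1.25·(LQ²/(gh_f))^4.75 + ν·Q^9.4·(L/(gh_f))^5.2]^0.04
LQ²/(gh_f) = 0.08843; L/(gh_f) = 1.686
Term 1 = ε^1.25·(…)^4.75 = 5.64×10^-13; Term 2 = ν·Q^9.4·(…)^5.2 = 1.16×10^-11
D = 0.66·(5.64×10^-13 + 1.16×10^-11)^0.04 = 0.2415 m = 241 mm
Check: V = 5.00 m/s, Re = 1.52×10^6, f = 0.01105, h_f = 33.5 m ≈ 34.7 m ✓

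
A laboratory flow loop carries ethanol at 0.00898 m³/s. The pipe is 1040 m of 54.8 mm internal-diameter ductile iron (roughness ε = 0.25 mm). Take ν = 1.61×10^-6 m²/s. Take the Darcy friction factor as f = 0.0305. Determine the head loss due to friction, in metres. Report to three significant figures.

V = 4Q/(πD²) = 4·0.00898/(π·0.0548²) = 3.807 m/s
h_f = f(L/D)V²/(2g) = 0.03050·(1040/0.0548)·3.807²/(2·9.81) = 427.7 m

h_f ≈ 428 m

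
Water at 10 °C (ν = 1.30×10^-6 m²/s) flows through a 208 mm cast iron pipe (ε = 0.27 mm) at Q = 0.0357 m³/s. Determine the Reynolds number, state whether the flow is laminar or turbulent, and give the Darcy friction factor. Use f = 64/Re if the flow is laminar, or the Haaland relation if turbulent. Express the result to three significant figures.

Re ≈ 1.68×10^5; turbulent; f ≈ 0.0222

V = 4Q/(πD²) = 1.051 m/s
Re = VD/ν = 1.051·0.208/1.30×10^-6 = 1.68×10^5
Re > 4000 → turbulent; ε/D = 0.00130
Haaland: f = 0.02221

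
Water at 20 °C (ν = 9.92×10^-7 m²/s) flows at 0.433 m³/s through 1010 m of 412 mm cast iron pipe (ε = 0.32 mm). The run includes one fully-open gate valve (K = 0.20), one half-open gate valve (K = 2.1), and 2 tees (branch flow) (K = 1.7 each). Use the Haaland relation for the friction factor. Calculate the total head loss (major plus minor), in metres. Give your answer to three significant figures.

H_L ≈ 27.8 m

V = 4Q/(πD²) = 3.248 m/s; V²/2g = 0.5377 m
Re = 1.35×10^6, ε/D = 7.77×10^-4 → f = 0.01876 (Haaland)
Major: h_f = f(L/D)·V²/2g = 0.01876·2451·0.5377 = 24.72 m
Minor: ΣK = 5.70; h_m = ΣK·V²/2g = 3.065 m
Total H_L = 24.72 + 3.065 = 27.79 m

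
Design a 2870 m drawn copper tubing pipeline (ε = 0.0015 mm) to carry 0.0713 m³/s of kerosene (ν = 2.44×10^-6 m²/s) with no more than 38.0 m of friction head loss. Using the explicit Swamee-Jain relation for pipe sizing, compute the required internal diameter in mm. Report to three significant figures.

Swamee-Jain (Type III): D = 0.66·[ε^1.25·(LQ²/(gh_f))^4.75 + ν·Q^9.4·(L/(gh_f))^5.2]^0.04
LQ²/(gh_f) = 0.03914; L/(gh_f) = 7.699
Term 1 = ε^1.25·(…)^4.75 = 1.08×10^-14; Term 2 = ν·Q^9.4·(…)^5.2 = 1.64×10^-12
D = 0.66·(1.08×10^-14 + 1.64×10^-12)^0.04 = 0.2230 m = 223 mm
Check: V = 1.83 m/s, Re = 1.67×10^5, f = 0.01615, h_f = 35.3 m ≈ 38.0 m ✓

D ≈ 223 mm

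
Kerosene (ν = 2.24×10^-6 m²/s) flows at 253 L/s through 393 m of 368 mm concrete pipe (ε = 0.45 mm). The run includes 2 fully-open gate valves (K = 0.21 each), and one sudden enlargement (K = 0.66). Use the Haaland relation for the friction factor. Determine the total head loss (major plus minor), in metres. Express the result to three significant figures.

V = 4Q/(πD²) = 2.379 m/s; V²/2g = 0.2884 m
Re = 3.91×10^5, ε/D = 0.00122 → f = 0.02125 (Haaland)
Major: h_f = f(L/D)·V²/2g = 0.02125·1068·0.2884 = 6.545 m
Minor: ΣK = 1.08; h_m = ΣK·V²/2g = 0.3115 m
Total H_L = 6.545 + 0.3115 = 6.856 m

H_L ≈ 6.86 m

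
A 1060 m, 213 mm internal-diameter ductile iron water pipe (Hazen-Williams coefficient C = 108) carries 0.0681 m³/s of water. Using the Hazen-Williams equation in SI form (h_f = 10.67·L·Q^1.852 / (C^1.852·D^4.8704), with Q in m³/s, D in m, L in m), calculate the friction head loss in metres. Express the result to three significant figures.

h_f = 10.67·1060·0.0681^1.852 / (108^1.852·0.213^4.8704) = 24.98 m

h_f ≈ 25.0 m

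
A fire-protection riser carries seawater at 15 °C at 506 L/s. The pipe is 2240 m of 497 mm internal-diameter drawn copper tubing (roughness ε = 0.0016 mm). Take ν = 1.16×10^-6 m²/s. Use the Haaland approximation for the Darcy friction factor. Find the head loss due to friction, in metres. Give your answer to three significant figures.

V = 4Q/(πD²) = 4·0.506/(π·0.497²) = 2.608 m/s
Re = VD/ν = 2.608·0.497/1.16×10^-6 = 1.12×10^6 → turbulent
ε/D = 0.0016/497 = 3.22×10^-6
Haaland: f = 0.01143
h_f = f(L/D)V²/(2g) = 0.01143·(2240/0.497)·2.608²/(2·9.81) = 17.86 m

h_f ≈ 17.9 m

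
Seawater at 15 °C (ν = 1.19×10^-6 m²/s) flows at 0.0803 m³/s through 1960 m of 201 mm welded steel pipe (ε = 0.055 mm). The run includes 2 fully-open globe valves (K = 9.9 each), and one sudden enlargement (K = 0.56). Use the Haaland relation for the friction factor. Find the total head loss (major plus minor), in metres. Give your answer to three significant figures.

H_L ≈ 58.0 m

V = 4Q/(πD²) = 2.531 m/s; V²/2g = 0.3264 m
Re = 4.27×10^5, ε/D = 2.74×10^-4 → f = 0.01612 (Haaland)
Major: h_f = f(L/D)·V²/2g = 0.01612·9751·0.3264 = 51.31 m
Minor: ΣK = 20.4; h_m = ΣK·V²/2g = 6.646 m
Total H_L = 51.31 + 6.646 = 57.96 m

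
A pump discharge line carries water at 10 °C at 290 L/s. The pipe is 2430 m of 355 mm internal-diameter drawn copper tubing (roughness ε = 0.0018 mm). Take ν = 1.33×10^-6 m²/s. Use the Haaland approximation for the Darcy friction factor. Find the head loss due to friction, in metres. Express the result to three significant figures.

V = 4Q/(πD²) = 4·0.290/(π·0.355²) = 2.930 m/s
Re = VD/ν = 2.930·0.355/1.33×10^-6 = 7.82×10^5 → turbulent
ε/D = 0.0018/355 = 5.07×10^-6
Haaland: f = 0.01215
h_f = f(L/D)V²/(2g) = 0.01215·(2430/0.355)·2.930²/(2·9.81) = 36.40 m

h_f ≈ 36.4 m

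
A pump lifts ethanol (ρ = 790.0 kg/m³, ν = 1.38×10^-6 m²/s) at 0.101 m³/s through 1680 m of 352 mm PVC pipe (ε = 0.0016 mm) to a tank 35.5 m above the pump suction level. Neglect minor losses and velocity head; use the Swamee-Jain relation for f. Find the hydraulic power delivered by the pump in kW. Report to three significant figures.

P_hyd ≈ 30.8 kW

V = 4Q/(πD²) = 1.038 m/s; Re = 2.65×10^5; ε/D = 4.55×10^-6; f = 0.01477
h_f = f(L/D)V²/2g = 3.869 m
Total head H = z + h_f = 35.5 + 3.869 = 39.37 m
P_hyd = ρgQH = 790.0·9.81·0.101·39.37 = 30.82 kW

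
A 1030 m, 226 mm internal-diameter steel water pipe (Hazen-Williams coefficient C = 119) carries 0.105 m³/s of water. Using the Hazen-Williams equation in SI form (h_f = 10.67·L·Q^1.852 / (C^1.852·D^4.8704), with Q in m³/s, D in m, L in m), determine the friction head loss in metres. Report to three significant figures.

h_f = 10.67·1030·0.105^1.852 / (119^1.852·0.226^4.8704) = 33.89 m

h_f ≈ 33.9 m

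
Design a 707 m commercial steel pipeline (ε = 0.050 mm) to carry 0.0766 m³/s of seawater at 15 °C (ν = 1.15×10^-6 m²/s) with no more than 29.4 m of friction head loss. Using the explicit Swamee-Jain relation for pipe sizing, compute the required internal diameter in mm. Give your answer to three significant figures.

Swamee-Jain (Type III): D = 0.66·[ε^1.25·(LQ²/(gh_f))^4.75 + ν·Q^9.4·(L/(gh_f))^5.2]^0.04
LQ²/(gh_f) = 0.01438; L/(gh_f) = 2.451
Term 1 = ε^1.25·(…)^4.75 = 7.47×10^-15; Term 2 = ν·Q^9.4·(…)^5.2 = 3.96×10^-15
D = 0.66·(7.47×10^-15 + 3.96×10^-15)^0.04 = 0.1828 m = 183 mm
Check: V = 2.92 m/s, Re = 4.64×10^5, f = 0.01625, h_f = 27.3 m ≈ 29.4 m ✓

D ≈ 183 mm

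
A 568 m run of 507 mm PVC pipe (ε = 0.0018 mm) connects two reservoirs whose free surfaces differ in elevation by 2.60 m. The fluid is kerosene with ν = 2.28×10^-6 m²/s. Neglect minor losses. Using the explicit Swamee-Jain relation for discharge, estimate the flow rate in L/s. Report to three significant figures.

Q ≈ 368 L/s

Swamee-Jain (Type II): Q = -0.965·√(gD⁵h_f/L)·ln[ε/(3.7D) + √(3.17ν²L/(gD³h_f))]
√(gD⁵h_f/L) = √(9.81·0.507⁵·2.60/568) = 0.03879
ε/(3.7D) = 9.60×10^-7; √(3.17ν²L/(gD³h_f)) = 5.31×10^-5
Q = -0.965·0.03879·ln(5.402×10^-5) = 0.3678 m³/s
Check: V = 1.82 m/s, Re = 4.05×10^5, f = 0.01365, h_f = 2.59 m ≈ 2.60 m ✓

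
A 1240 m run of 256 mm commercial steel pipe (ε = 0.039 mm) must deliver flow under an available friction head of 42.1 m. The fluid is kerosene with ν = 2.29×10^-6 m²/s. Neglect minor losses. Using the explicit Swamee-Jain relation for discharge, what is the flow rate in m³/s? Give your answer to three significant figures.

Q ≈ 0.171 m³/s

Swamee-Jain (Type II): Q = -0.965·√(gD⁵h_f/L)·ln[ε/(3.7D) + √(3.17ν²L/(gD³h_f))]
√(gD⁵h_f/L) = √(9.81·0.256⁵·42.1/1240) = 0.01914
ε/(3.7D) = 4.12×10^-5; √(3.17ν²L/(gD³h_f)) = 5.45×10^-5
Q = -0.965·0.01914·ln(9.572×10^-5) = 0.1709 m³/s
Check: V = 3.32 m/s, Re = 3.71×10^5, f = 0.01552, h_f = 42.2 m ≈ 42.1 m ✓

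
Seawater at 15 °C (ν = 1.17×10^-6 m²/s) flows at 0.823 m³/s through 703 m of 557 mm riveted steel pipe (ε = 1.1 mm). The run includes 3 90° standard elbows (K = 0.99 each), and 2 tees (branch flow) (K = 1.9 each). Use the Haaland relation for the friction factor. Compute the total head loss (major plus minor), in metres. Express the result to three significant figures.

V = 4Q/(πD²) = 3.378 m/s; V²/2g = 0.5814 m
Re = 1.61×10^6, ε/D = 0.00197 → f = 0.02349 (Haaland)
Major: h_f = f(L/D)·V²/2g = 0.02349·1262·0.5814 = 17.24 m
Minor: ΣK = 6.77; h_m = ΣK·V²/2g = 3.936 m
Total H_L = 17.24 + 3.936 = 21.17 m

H_L ≈ 21.2 m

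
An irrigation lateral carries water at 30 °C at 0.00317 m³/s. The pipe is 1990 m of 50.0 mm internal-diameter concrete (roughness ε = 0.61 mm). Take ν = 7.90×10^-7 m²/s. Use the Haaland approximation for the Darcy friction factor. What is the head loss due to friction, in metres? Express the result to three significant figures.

V = 4Q/(πD²) = 4·0.00317/(π·0.0500²) = 1.614 m/s
Re = VD/ν = 1.614·0.0500/7.90×10^-7 = 1.02×10^5 → turbulent
ε/D = 0.61/50.0 = 0.0122
Haaland: f = 0.04116
h_f = f(L/D)V²/(2g) = 0.04116·(1990/0.0500)·1.614²/(2·9.81) = 217.6 m

h_f ≈ 218 m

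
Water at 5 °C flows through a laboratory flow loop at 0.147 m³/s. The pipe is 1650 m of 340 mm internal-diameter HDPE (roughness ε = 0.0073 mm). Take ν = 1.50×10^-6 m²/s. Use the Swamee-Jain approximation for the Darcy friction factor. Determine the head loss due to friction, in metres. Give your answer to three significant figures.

V = 4Q/(πD²) = 4·0.147/(π·0.340²) = 1.619 m/s
Re = VD/ν = 1.619·0.340/1.50×10^-6 = 3.67×10^5 → turbulent
ε/D = 0.0073/340 = 2.15×10^-5
Swamee-Jain: f = 0.01413
h_f = f(L/D)V²/(2g) = 0.01413·(1650/0.340)·1.619²/(2·9.81) = 9.160 m

h_f ≈ 9.16 m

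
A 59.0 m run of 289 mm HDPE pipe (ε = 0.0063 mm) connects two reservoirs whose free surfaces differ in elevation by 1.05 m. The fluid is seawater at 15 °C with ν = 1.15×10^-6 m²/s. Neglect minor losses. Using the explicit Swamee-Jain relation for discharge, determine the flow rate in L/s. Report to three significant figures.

Swamee-Jain (Type II): Q = -0.965·√(gD⁵h_f/L)·ln[ε/(3.7D) + √(3.17ν²L/(gD³h_f))]
√(gD⁵h_f/L) = √(9.81·0.289⁵·1.05/59.0) = 0.01876
ε/(3.7D) = 5.89×10^-6; √(3.17ν²L/(gD³h_f)) = 3.15×10^-5
Q = -0.965·0.01876·ln(3.743×10^-5) = 0.1845 m³/s
Check: V = 2.81 m/s, Re = 7.07×10^5, f = 0.01274, h_f = 1.05 m ≈ 1.05 m ✓

Q ≈ 185 L/s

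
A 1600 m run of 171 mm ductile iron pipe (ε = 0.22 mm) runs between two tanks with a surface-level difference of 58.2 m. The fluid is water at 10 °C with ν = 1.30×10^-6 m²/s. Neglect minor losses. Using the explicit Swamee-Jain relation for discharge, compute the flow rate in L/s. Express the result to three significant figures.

Q ≈ 54.5 L/s

Swamee-Jain (Type II): Q = -0.965·√(gD⁵h_f/L)·ln[ε/(3.7D) + √(3.17ν²L/(gD³h_f))]
√(gD⁵h_f/L) = √(9.81·0.171⁵·58.2/1600) = 0.007223
ε/(3.7D) = 3.48×10^-4; √(3.17ν²L/(gD³h_f)) = 5.48×10^-5
Q = -0.965·0.007223·ln(4.025×10^-4) = 0.05449 m³/s
Check: V = 2.37 m/s, Re = 3.12×10^5, f = 0.02183, h_f = 58.6 m ≈ 58.2 m ✓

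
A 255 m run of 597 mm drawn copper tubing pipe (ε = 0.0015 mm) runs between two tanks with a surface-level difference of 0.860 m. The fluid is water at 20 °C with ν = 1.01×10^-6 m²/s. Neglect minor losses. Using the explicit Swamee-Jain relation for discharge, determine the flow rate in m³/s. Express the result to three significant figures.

Swamee-Jain (Type II): Q = -0.965·√(gD⁵h_f/L)·ln[ε/(3.7D) + √(3.17ν²L/(gD³h_f))]
√(gD⁵h_f/L) = √(9.81·0.597⁵·0.860/255) = 0.05009
ε/(3.7D) = 6.79×10^-7; √(3.17ν²L/(gD³h_f)) = 2.14×10^-5
Q = -0.965·0.05009·ln(2.211×10^-5) = 0.5181 m³/s
Check: V = 1.85 m/s, Re = 1.09×10^6, f = 0.01150, h_f = 0.858 m ≈ 0.860 m ✓

Q ≈ 0.518 m³/s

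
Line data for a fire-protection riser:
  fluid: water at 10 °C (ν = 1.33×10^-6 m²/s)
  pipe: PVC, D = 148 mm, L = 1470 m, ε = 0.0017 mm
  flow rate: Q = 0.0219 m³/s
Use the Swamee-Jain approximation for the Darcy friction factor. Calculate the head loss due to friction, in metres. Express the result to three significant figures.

h_f ≈ 13.7 m

V = 4Q/(πD²) = 4·0.0219/(π·0.148²) = 1.273 m/s
Re = VD/ν = 1.273·0.148/1.33×10^-6 = 1.42×10^5 → turbulent
ε/D = 0.0017/148 = 1.15×10^-5
Swamee-Jain: f = 0.01672
h_f = f(L/D)V²/(2g) = 0.01672·(1470/0.148)·1.273²/(2·9.81) = 13.71 m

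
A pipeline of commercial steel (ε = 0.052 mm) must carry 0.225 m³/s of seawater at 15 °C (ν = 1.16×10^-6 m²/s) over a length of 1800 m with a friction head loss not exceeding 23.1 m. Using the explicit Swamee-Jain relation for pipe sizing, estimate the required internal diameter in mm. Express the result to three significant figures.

Swamee-Jain (Type III): D = 0.66·[ε^1.25·(LQ²/(gh_f))^4.75 + ν·Q^9.4·(L/(gh_f))^5.2]^0.04
LQ²/(gh_f) = 0.4021; L/(gh_f) = 7.943
Term 1 = ε^1.25·(…)^4.75 = 5.83×10^-8; Term 2 = ν·Q^9.4·(…)^5.2 = 4.52×10^-8
D = 0.66·(5.83×10^-8 + 4.52×10^-8)^0.04 = 0.3468 m = 347 mm
Check: V = 2.38 m/s, Re = 7.12×10^5, f = 0.01455, h_f = 21.8 m ≈ 23.1 m ✓

D ≈ 347 mm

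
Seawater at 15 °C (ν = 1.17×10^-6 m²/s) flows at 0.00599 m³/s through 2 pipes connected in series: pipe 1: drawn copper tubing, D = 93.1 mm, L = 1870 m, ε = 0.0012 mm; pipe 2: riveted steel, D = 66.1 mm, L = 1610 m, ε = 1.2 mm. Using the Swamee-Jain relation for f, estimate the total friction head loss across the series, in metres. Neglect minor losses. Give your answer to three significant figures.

Pipe 1: V = 0.8799 m/s, Re = 7.00×10^4, ε/D = 1.29×10^-5, f = 0.01934, h_1 = f(L/D)V²/2g = 15.33 m
Pipe 2: V = 1.746 m/s, Re = 9.86×10^4, ε/D = 0.0182, f = 0.04754, h_2 = f(L/D)V²/2g = 179.8 m
Series → Q common, losses add: H = Σh = 195.1 m

H ≈ 195 m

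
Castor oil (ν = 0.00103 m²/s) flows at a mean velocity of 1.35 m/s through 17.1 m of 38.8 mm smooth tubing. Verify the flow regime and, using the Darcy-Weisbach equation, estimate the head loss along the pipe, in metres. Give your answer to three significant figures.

Re = VD/ν = 1.35·0.03880/0.00103 = 50.9 → laminar (Re < 2300)
f = 64/Re = 1.258
h_f = f(L/D)V²/(2g) = 1.258·(17.1/0.03880)·1.35²/(2·9.81) = 51.52 m

h_f ≈ 51.5 m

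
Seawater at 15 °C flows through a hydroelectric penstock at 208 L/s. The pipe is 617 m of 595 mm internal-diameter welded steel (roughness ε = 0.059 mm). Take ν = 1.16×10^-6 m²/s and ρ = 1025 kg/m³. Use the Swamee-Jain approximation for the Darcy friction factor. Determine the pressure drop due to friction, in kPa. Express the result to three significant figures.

Δp ≈ 4.44 kPa

V = 4Q/(πD²) = 4·0.208/(π·0.595²) = 0.7481 m/s
Re = VD/ν = 0.7481·0.595/1.16×10^-6 = 3.84×10^5 → turbulent
ε/D = 0.059/595 = 9.92×10^-5
Swamee-Jain: f = 0.01493
h_f = f(L/D)V²/(2g) = 0.01493·(617/0.595)·0.7481²/(2·9.81) = 0.4416 m
Δp = ρg·h_f = 1025·9.81·0.4416 = 4.440 kPa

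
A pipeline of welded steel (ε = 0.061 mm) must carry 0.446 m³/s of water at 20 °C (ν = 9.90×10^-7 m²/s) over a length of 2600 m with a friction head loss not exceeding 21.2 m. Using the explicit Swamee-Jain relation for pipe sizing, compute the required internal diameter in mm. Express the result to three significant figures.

Swamee-Jain (Type III): D = 0.66·[ε^1.25·(LQ²/(gh_f))^4.75 + ν·Q^9.4·(L/(gh_f))^5.2]^0.04
LQ²/(gh_f) = 2.487; L/(gh_f) = 12.50
Term 1 = ε^1.25·(…)^4.75 = 4.08×10^-4; Term 2 = ν·Q^9.4·(…)^5.2 = 2.53×10^-4
D = 0.66·(4.08×10^-4 + 2.53×10^-4)^0.04 = 0.4925 m = 492 mm
Check: V = 2.34 m/s, Re = 1.16×10^6, f = 0.01370, h_f = 20.2 m ≈ 21.2 m ✓

D ≈ 492 mm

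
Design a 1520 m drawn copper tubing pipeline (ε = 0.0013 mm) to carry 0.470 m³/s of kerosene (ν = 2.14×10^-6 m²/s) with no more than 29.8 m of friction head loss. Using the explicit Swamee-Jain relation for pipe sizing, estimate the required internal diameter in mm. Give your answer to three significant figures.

D ≈ 415 mm

Swamee-Jain (Type III): D = 0.66·[ε^1.25·(LQ²/(gh_f))^4.75 + ν·Q^9.4·(L/(gh_f))^5.2]^0.04
LQ²/(gh_f) = 1.149; L/(gh_f) = 5.199
Term 1 = ε^1.25·(…)^4.75 = 8.48×10^-8; Term 2 = ν·Q^9.4·(…)^5.2 = 9.36×10^-6
D = 0.66·(8.48×10^-8 + 9.36×10^-6)^0.04 = 0.4155 m = 415 mm
Check: V = 3.47 m/s, Re = 6.73×10^5, f = 0.01248, h_f = 28.0 m ≈ 29.8 m ✓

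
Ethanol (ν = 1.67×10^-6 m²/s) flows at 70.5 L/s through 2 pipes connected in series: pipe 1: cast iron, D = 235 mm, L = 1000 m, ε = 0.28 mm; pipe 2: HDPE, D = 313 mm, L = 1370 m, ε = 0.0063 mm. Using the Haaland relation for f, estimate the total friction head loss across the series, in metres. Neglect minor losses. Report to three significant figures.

Pipe 1: V = 1.625 m/s, Re = 2.29×10^5, ε/D = 0.00119, f = 0.02152, h_1 = f(L/D)V²/2g = 12.33 m
Pipe 2: V = 0.9162 m/s, Re = 1.72×10^5, ε/D = 2.01×10^-5, f = 0.01608, h_2 = f(L/D)V²/2g = 3.012 m
Series → Q common, losses add: H = Σh = 15.34 m

H ≈ 15.3 m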